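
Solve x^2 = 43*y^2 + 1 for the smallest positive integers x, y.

(x, y) = (3482, 531)

First expand sqrt(43) as a continued fraction. With x_i = (sqrt(43) + m_i)/d_i and (m_0, d_0) = (0, 1): a_0 = floor(sqrt(43)) = 6, since 6^2 = 36 <= 43 < 49 = 7^2.
Iterate m_{i+1} = d_i*a_i - m_i, d_{i+1} = (43 - m_{i+1}^2)/d_i, a_{i+1} = floor((a_0 + m_{i+1})/d_{i+1}):
  m_1 = 1*6 - 0 = 6, d_1 = (43 - 6^2)/1 = 7/1 = 7, a_1 = floor((6 + 6)/7) = 1.
  m_2 = 7*1 - 6 = 1, d_2 = (43 - 1^2)/7 = 42/7 = 6, a_2 = floor((6 + 1)/6) = 1.
  m_3 = 6*1 - 1 = 5, d_3 = (43 - 5^2)/6 = 18/6 = 3, a_3 = floor((6 + 5)/3) = 3.
  m_4 = 3*3 - 5 = 4, d_4 = (43 - 4^2)/3 = 27/3 = 9, a_4 = floor((6 + 4)/9) = 1.
  m_5 = 9*1 - 4 = 5, d_5 = (43 - 5^2)/9 = 18/9 = 2, a_5 = floor((6 + 5)/2) = 5.
  m_6 = 2*5 - 5 = 5, d_6 = (43 - 5^2)/2 = 18/2 = 9, a_6 = floor((6 + 5)/9) = 1.
  m_7 = 9*1 - 5 = 4, d_7 = (43 - 4^2)/9 = 27/9 = 3, a_7 = floor((6 + 4)/3) = 3.
  m_8 = 3*3 - 4 = 5, d_8 = (43 - 5^2)/3 = 18/3 = 6, a_8 = floor((6 + 5)/6) = 1.
  m_9 = 6*1 - 5 = 1, d_9 = (43 - 1^2)/6 = 42/6 = 7, a_9 = floor((6 + 1)/7) = 1.
  m_10 = 7*1 - 1 = 6, d_10 = (43 - 6^2)/7 = 7/7 = 1, a_10 = floor((6 + 6)/1) = 12.
  m_11 = 1*12 - 6 = 6, d_11 = (43 - 6^2)/1 = 7/1 = 7: (m_11, d_11) = (m_1, d_1) = (6, 7), so from here the quotients repeat a_1, ..., a_10; the period length is 10.
So sqrt(43) = [6; (1, 1, 3, 1, 5, 1, 3, 1, 1, 12)] with period length k = 10.
k is even, so the fundamental solution of x^2 - 43y^2 = 1 is (p_{k-1}, q_{k-1}) = (p_9, q_9); compute convergents through index 9.
Convergents (p_i = a_i*p_{i-1} + p_{i-2}, q_i = a_i*q_{i-1} + q_{i-2} with p_{-2}=0, p_{-1}=1, q_{-2}=1, q_{-1}=0):
  i=0: a_0=6, p_0 = 6*1 + 0 = 6, q_0 = 6*0 + 1 = 1.
  i=1: a_1=1, p_1 = 1*6 + 1 = 7, q_1 = 1*1 + 0 = 1.
  i=2: a_2=1, p_2 = 1*7 + 6 = 13, q_2 = 1*1 + 1 = 2.
  i=3: a_3=3, p_3 = 3*13 + 7 = 46, q_3 = 3*2 + 1 = 7.
  i=4: a_4=1, p_4 = 1*46 + 13 = 59, q_4 = 1*7 + 2 = 9.
  i=5: a_5=5, p_5 = 5*59 + 46 = 341, q_5 = 5*9 + 7 = 52.
  i=6: a_6=1, p_6 = 1*341 + 59 = 400, q_6 = 1*52 + 9 = 61.
  i=7: a_7=3, p_7 = 3*400 + 341 = 1541, q_7 = 3*61 + 52 = 235.
  i=8: a_8=1, p_8 = 1*1541 + 400 = 1941, q_8 = 1*235 + 61 = 296.
  i=9: a_9=1, p_9 = 1*1941 + 1541 = 3482, q_9 = 1*296 + 235 = 531.
Check: 3482^2 - 43*531^2 = 12124324 - 12124323 = 1, so (x, y) = (3482, 531) solves the equation, and by the theorem it is the least positive solution.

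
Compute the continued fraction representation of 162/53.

Run the Euclidean algorithm on 162 and 53; the successive quotients are the partial quotients a_0, a_1, ... (each step inverts the fractional part left over by the previous one):
  162 = 3*53 + 3, so a_0 = 3.
  53 = 17*3 + 2, so a_1 = 17.
  3 = 1*2 + 1, so a_2 = 1.
  2 = 2*1 + 0, so a_3 = 2.
The remainder reaches 0 after 4 divisions, so the expansion has 4 partial quotients, read off in order.

[3; 17, 1, 2]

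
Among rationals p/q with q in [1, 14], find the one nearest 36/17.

19/9

Expand x = 36/17 as a continued fraction with the Euclidean algorithm:
  36 = 2*17 + 2, so a_0 = 2.
  17 = 8*2 + 1, so a_1 = 8.
  2 = 2*1 + 0, so a_2 = 2.
so x = [2; 8, 2].
Convergents (p_i = a_i*p_{i-1} + p_{i-2}, q_i = a_i*q_{i-1} + q_{i-2} with p_{-2}=0, p_{-1}=1, q_{-2}=1, q_{-1}=0), until the denominator exceeds 14:
  i=0: a_0=2, p_0 = 2*1 + 0 = 2, q_0 = 2*0 + 1 = 1.
  i=1: a_1=8, p_1 = 8*2 + 1 = 17, q_1 = 8*1 + 0 = 8.
  i=2: a_2=2, p_2 = 2*17 + 2 = 36, q_2 = 2*8 + 1 = 17.
q_2 = 17 > 14, so the last convergent with denominator <= 14 is p_1/q_1 = 17/8.
The closest fraction with denominator <= 14 is either p_1/q_1 or the intermediate fraction (k*p_1 + p_0)/(k*q_1 + q_0) with the largest k >= 1 whose denominator stays <= 14; these approach x as k grows, and every other convergent or intermediate fraction in range is farther away.
Largest k: floor((14 - q_0)/q_1) = floor((14 - 1)/8) = 1.
That gives (1*17 + 2)/(1*8 + 1) = 19/9.
Compare the errors: |x - 17/8| = |36*8 - 17*17|/(17*8) = 1/136, and |x - 19/9| = |36*9 - 19*17|/(17*9) = 1/153.
Cross-multiplying, 1*136 = 136 < 153 = 1*153, so 1/153 is smaller: the intermediate fraction 19/9 is closer to x than 17/8.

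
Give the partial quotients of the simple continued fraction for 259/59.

[4; 2, 1, 1, 3, 3]

Run the Euclidean algorithm on 259 and 59; the successive quotients are the partial quotients a_0, a_1, ... (each step inverts the fractional part left over by the previous one):
  259 = 4*59 + 23, so a_0 = 4.
  59 = 2*23 + 13, so a_1 = 2.
  23 = 1*13 + 10, so a_2 = 1.
  13 = 1*10 + 3, so a_3 = 1.
  10 = 3*3 + 1, so a_4 = 3.
  3 = 3*1 + 0, so a_5 = 3.
The remainder reaches 0 after 6 divisions, so the expansion has 6 partial quotients, read off in order.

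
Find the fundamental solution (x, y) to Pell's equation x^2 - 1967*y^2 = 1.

First expand sqrt(1967) as a continued fraction. With x_i = (sqrt(1967) + m_i)/d_i and (m_0, d_0) = (0, 1): a_0 = floor(sqrt(1967)) = 44, since 44^2 = 1936 <= 1967 < 2025 = 45^2.
Iterate m_{i+1} = d_i*a_i - m_i, d_{i+1} = (1967 - m_{i+1}^2)/d_i, a_{i+1} = floor((a_0 + m_{i+1})/d_{i+1}):
  m_1 = 1*44 - 0 = 44, d_1 = (1967 - 44^2)/1 = 31/1 = 31, a_1 = floor((44 + 44)/31) = 2.
  m_2 = 31*2 - 44 = 18, d_2 = (1967 - 18^2)/31 = 1643/31 = 53, a_2 = floor((44 + 18)/53) = 1.
  m_3 = 53*1 - 18 = 35, d_3 = (1967 - 35^2)/53 = 742/53 = 14, a_3 = floor((44 + 35)/14) = 5.
  m_4 = 14*5 - 35 = 35, d_4 = (1967 - 35^2)/14 = 742/14 = 53, a_4 = floor((44 + 35)/53) = 1.
  m_5 = 53*1 - 35 = 18, d_5 = (1967 - 18^2)/53 = 1643/53 = 31, a_5 = floor((44 + 18)/31) = 2.
  m_6 = 31*2 - 18 = 44, d_6 = (1967 - 44^2)/31 = 31/31 = 1, a_6 = floor((44 + 44)/1) = 88.
  m_7 = 1*88 - 44 = 44, d_7 = (1967 - 44^2)/1 = 31/1 = 31: (m_7, d_7) = (m_1, d_1) = (44, 31), so from here the quotients repeat a_1, ..., a_6; the period length is 6.
So sqrt(1967) = [44; (2, 1, 5, 1, 2, 88)] with period length k = 6.
k is even, so the fundamental solution of x^2 - 1967y^2 = 1 is (p_{k-1}, q_{k-1}) = (p_5, q_5); compute convergents through index 5.
Convergents (p_i = a_i*p_{i-1} + p_{i-2}, q_i = a_i*q_{i-1} + q_{i-2} with p_{-2}=0, p_{-1}=1, q_{-2}=1, q_{-1}=0):
  i=0: a_0=44, p_0 = 44*1 + 0 = 44, q_0 = 44*0 + 1 = 1.
  i=1: a_1=2, p_1 = 2*44 + 1 = 89, q_1 = 2*1 + 0 = 2.
  i=2: a_2=1, p_2 = 1*89 + 44 = 133, q_2 = 1*2 + 1 = 3.
  i=3: a_3=5, p_3 = 5*133 + 89 = 754, q_3 = 5*3 + 2 = 17.
  i=4: a_4=1, p_4 = 1*754 + 133 = 887, q_4 = 1*17 + 3 = 20.
  i=5: a_5=2, p_5 = 2*887 + 754 = 2528, q_5 = 2*20 + 17 = 57.
Check: 2528^2 - 1967*57^2 = 6390784 - 6390783 = 1, so (x, y) = (2528, 57) solves the equation, and by the theorem it is the least positive solution.

(x, y) = (2528, 57)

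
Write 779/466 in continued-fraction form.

Run the Euclidean algorithm on 779 and 466; the successive quotients are the partial quotients a_0, a_1, ... (each step inverts the fractional part left over by the previous one):
  779 = 1*466 + 313, so a_0 = 1.
  466 = 1*313 + 153, so a_1 = 1.
  313 = 2*153 + 7, so a_2 = 2.
  153 = 21*7 + 6, so a_3 = 21.
  7 = 1*6 + 1, so a_4 = 1.
  6 = 6*1 + 0, so a_5 = 6.
The remainder reaches 0 after 6 divisions, so the expansion has 6 partial quotients, read off in order.

[1; 1, 2, 21, 1, 6]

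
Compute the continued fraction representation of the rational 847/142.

Run the Euclidean algorithm on 847 and 142; the successive quotients are the partial quotients a_0, a_1, ... (each step inverts the fractional part left over by the previous one):
  847 = 5*142 + 137, so a_0 = 5.
  142 = 1*137 + 5, so a_1 = 1.
  137 = 27*5 + 2, so a_2 = 27.
  5 = 2*2 + 1, so a_3 = 2.
  2 = 2*1 + 0, so a_4 = 2.
The remainder reaches 0 after 5 divisions, so the expansion has 5 partial quotients, read off in order.

[5; 1, 27, 2, 2]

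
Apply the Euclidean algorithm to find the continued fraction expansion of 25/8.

[3; 8]

Run the Euclidean algorithm on 25 and 8; the successive quotients are the partial quotients a_0, a_1, ... (each step inverts the fractional part left over by the previous one):
  25 = 3*8 + 1, so a_0 = 3.
  8 = 8*1 + 0, so a_1 = 8.
The remainder reaches 0 after 2 divisions, so the expansion has 2 partial quotients, read off in order.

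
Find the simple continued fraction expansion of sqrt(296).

Write x_i = (sqrt(296) + m_i)/d_i with (m_0, d_0) = (0, 1). a_0 = floor(sqrt(296)) = 17, since 17^2 = 289 <= 296 < 324 = 18^2.
Iterate m_{i+1} = d_i*a_i - m_i, d_{i+1} = (296 - m_{i+1}^2)/d_i, a_{i+1} = floor((a_0 + m_{i+1})/d_{i+1}):
  m_1 = 1*17 - 0 = 17, d_1 = (296 - 17^2)/1 = 7/1 = 7, a_1 = floor((17 + 17)/7) = 4.
  m_2 = 7*4 - 17 = 11, d_2 = (296 - 11^2)/7 = 175/7 = 25, a_2 = floor((17 + 11)/25) = 1.
  m_3 = 25*1 - 11 = 14, d_3 = (296 - 14^2)/25 = 100/25 = 4, a_3 = floor((17 + 14)/4) = 7.
  m_4 = 4*7 - 14 = 14, d_4 = (296 - 14^2)/4 = 100/4 = 25, a_4 = floor((17 + 14)/25) = 1.
  m_5 = 25*1 - 14 = 11, d_5 = (296 - 11^2)/25 = 175/25 = 7, a_5 = floor((17 + 11)/7) = 4.
  m_6 = 7*4 - 11 = 17, d_6 = (296 - 17^2)/7 = 7/7 = 1, a_6 = floor((17 + 17)/1) = 34.
  m_7 = 1*34 - 17 = 17, d_7 = (296 - 17^2)/1 = 7/1 = 7: (m_7, d_7) = (m_1, d_1) = (17, 7), so from here the quotients repeat a_1, ..., a_6; the period length is 6.
Hence the expansion of sqrt(296) is a_0 = 17 followed by the repeating block 4, 1, 7, 1, 4, 34 (period 6).

[17; (4, 1, 7, 1, 4, 34)]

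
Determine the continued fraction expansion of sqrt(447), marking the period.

Write x_i = (sqrt(447) + m_i)/d_i with (m_0, d_0) = (0, 1). a_0 = floor(sqrt(447)) = 21, since 21^2 = 441 <= 447 < 484 = 22^2.
Iterate m_{i+1} = d_i*a_i - m_i, d_{i+1} = (447 - m_{i+1}^2)/d_i, a_{i+1} = floor((a_0 + m_{i+1})/d_{i+1}):
  m_1 = 1*21 - 0 = 21, d_1 = (447 - 21^2)/1 = 6/1 = 6, a_1 = floor((21 + 21)/6) = 7.
  m_2 = 6*7 - 21 = 21, d_2 = (447 - 21^2)/6 = 6/6 = 1, a_2 = floor((21 + 21)/1) = 42.
  m_3 = 1*42 - 21 = 21, d_3 = (447 - 21^2)/1 = 6/1 = 6: (m_3, d_3) = (m_1, d_1) = (21, 6), so from here the quotients repeat a_1, a_2; the period length is 2.
Hence the expansion of sqrt(447) is a_0 = 21 followed by the repeating block 7, 42 (period 2).

[21; (7, 42)]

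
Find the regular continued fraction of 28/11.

[2; 1, 1, 5]

Run the Euclidean algorithm on 28 and 11; the successive quotients are the partial quotients a_0, a_1, ... (each step inverts the fractional part left over by the previous one):
  28 = 2*11 + 6, so a_0 = 2.
  11 = 1*6 + 5, so a_1 = 1.
  6 = 1*5 + 1, so a_2 = 1.
  5 = 5*1 + 0, so a_3 = 5.
The remainder reaches 0 after 4 divisions, so the expansion has 4 partial quotients, read off in order.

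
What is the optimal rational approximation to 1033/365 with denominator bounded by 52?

Expand x = 1033/365 as a continued fraction with the Euclidean algorithm:
  1033 = 2*365 + 303, so a_0 = 2.
  365 = 1*303 + 62, so a_1 = 1.
  303 = 4*62 + 55, so a_2 = 4.
  62 = 1*55 + 7, so a_3 = 1.
  55 = 7*7 + 6, so a_4 = 7.
  7 = 1*6 + 1, so a_5 = 1.
  6 = 6*1 + 0, so a_6 = 6.
so x = [2; 1, 4, 1, 7, 1, 6].
Convergents (p_i = a_i*p_{i-1} + p_{i-2}, q_i = a_i*q_{i-1} + q_{i-2} with p_{-2}=0, p_{-1}=1, q_{-2}=1, q_{-1}=0), until the denominator exceeds 52:
  i=0: a_0=2, p_0 = 2*1 + 0 = 2, q_0 = 2*0 + 1 = 1.
  i=1: a_1=1, p_1 = 1*2 + 1 = 3, q_1 = 1*1 + 0 = 1.
  i=2: a_2=4, p_2 = 4*3 + 2 = 14, q_2 = 4*1 + 1 = 5.
  i=3: a_3=1, p_3 = 1*14 + 3 = 17, q_3 = 1*5 + 1 = 6.
  i=4: a_4=7, p_4 = 7*17 + 14 = 133, q_4 = 7*6 + 5 = 47.
  i=5: a_5=1, p_5 = 1*133 + 17 = 150, q_5 = 1*47 + 6 = 53.
q_5 = 53 > 52, so the last convergent with denominator <= 52 is p_4/q_4 = 133/47.
The closest fraction with denominator <= 52 is either p_4/q_4 or the intermediate fraction (k*p_4 + p_3)/(k*q_4 + q_3) with the largest k >= 1 whose denominator stays <= 52; these approach x as k grows, and every other convergent or intermediate fraction in range is farther away.
Largest k: floor((52 - q_3)/q_4) = floor((52 - 6)/47) = 0.
Since k = 0, no intermediate fraction beyond p_4/q_4 has denominator <= 52, so the convergent 133/47 is the closest (its error is |1033*47 - 133*365|/(365*47) = 6/17155).

133/47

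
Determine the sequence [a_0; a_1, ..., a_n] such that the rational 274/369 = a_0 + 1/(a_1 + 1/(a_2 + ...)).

[0; 1, 2, 1, 7, 1, 1, 1, 3]

Run the Euclidean algorithm on 274 and 369; the successive quotients are the partial quotients a_0, a_1, ... (each step inverts the fractional part left over by the previous one):
  274 = 0*369 + 274, so a_0 = 0.
  369 = 1*274 + 95, so a_1 = 1.
  274 = 2*95 + 84, so a_2 = 2.
  95 = 1*84 + 11, so a_3 = 1.
  84 = 7*11 + 7, so a_4 = 7.
  11 = 1*7 + 4, so a_5 = 1.
  7 = 1*4 + 3, so a_6 = 1.
  4 = 1*3 + 1, so a_7 = 1.
  3 = 3*1 + 0, so a_8 = 3.
The remainder reaches 0 after 9 divisions, so the expansion has 9 partial quotients, read off in order.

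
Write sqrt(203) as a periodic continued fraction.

[14; (4, 28)]

Write x_i = (sqrt(203) + m_i)/d_i with (m_0, d_0) = (0, 1). a_0 = floor(sqrt(203)) = 14, since 14^2 = 196 <= 203 < 225 = 15^2.
Iterate m_{i+1} = d_i*a_i - m_i, d_{i+1} = (203 - m_{i+1}^2)/d_i, a_{i+1} = floor((a_0 + m_{i+1})/d_{i+1}):
  m_1 = 1*14 - 0 = 14, d_1 = (203 - 14^2)/1 = 7/1 = 7, a_1 = floor((14 + 14)/7) = 4.
  m_2 = 7*4 - 14 = 14, d_2 = (203 - 14^2)/7 = 7/7 = 1, a_2 = floor((14 + 14)/1) = 28.
  m_3 = 1*28 - 14 = 14, d_3 = (203 - 14^2)/1 = 7/1 = 7: (m_3, d_3) = (m_1, d_1) = (14, 7), so from here the quotients repeat a_1, a_2; the period length is 2.
Hence the expansion of sqrt(203) is a_0 = 14 followed by the repeating block 4, 28 (period 2).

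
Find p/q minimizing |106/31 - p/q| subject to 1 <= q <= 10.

Expand x = 106/31 as a continued fraction with the Euclidean algorithm:
  106 = 3*31 + 13, so a_0 = 3.
  31 = 2*13 + 5, so a_1 = 2.
  13 = 2*5 + 3, so a_2 = 2.
  5 = 1*3 + 2, so a_3 = 1.
  3 = 1*2 + 1, so a_4 = 1.
  2 = 2*1 + 0, so a_5 = 2.
so x = [3; 2, 2, 1, 1, 2].
Convergents (p_i = a_i*p_{i-1} + p_{i-2}, q_i = a_i*q_{i-1} + q_{i-2} with p_{-2}=0, p_{-1}=1, q_{-2}=1, q_{-1}=0), until the denominator exceeds 10:
  i=0: a_0=3, p_0 = 3*1 + 0 = 3, q_0 = 3*0 + 1 = 1.
  i=1: a_1=2, p_1 = 2*3 + 1 = 7, q_1 = 2*1 + 0 = 2.
  i=2: a_2=2, p_2 = 2*7 + 3 = 17, q_2 = 2*2 + 1 = 5.
  i=3: a_3=1, p_3 = 1*17 + 7 = 24, q_3 = 1*5 + 2 = 7.
  i=4: a_4=1, p_4 = 1*24 + 17 = 41, q_4 = 1*7 + 5 = 12.
q_4 = 12 > 10, so the last convergent with denominator <= 10 is p_3/q_3 = 24/7.
The closest fraction with denominator <= 10 is either p_3/q_3 or the intermediate fraction (k*p_3 + p_2)/(k*q_3 + q_2) with the largest k >= 1 whose denominator stays <= 10; these approach x as k grows, and every other convergent or intermediate fraction in range is farther away.
Largest k: floor((10 - q_2)/q_3) = floor((10 - 5)/7) = 0.
Since k = 0, no intermediate fraction beyond p_3/q_3 has denominator <= 10, so the convergent 24/7 is the closest (its error is |106*7 - 24*31|/(31*7) = 2/217).

24/7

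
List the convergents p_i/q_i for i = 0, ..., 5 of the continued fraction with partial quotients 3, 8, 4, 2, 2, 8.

3/1, 25/8, 103/33, 231/74, 565/181, 4751/1522

Using the convergent recurrence p_i = a_i*p_{i-1} + p_{i-2}, q_i = a_i*q_{i-1} + q_{i-2} with p_{-2}=0, p_{-1}=1, q_{-2}=1, q_{-1}=0:
  i=0: a_0=3, p_0 = 3*1 + 0 = 3, q_0 = 3*0 + 1 = 1.
  i=1: a_1=8, p_1 = 8*3 + 1 = 25, q_1 = 8*1 + 0 = 8.
  i=2: a_2=4, p_2 = 4*25 + 3 = 103, q_2 = 4*8 + 1 = 33.
  i=3: a_3=2, p_3 = 2*103 + 25 = 231, q_3 = 2*33 + 8 = 74.
  i=4: a_4=2, p_4 = 2*231 + 103 = 565, q_4 = 2*74 + 33 = 181.
  i=5: a_5=8, p_5 = 8*565 + 231 = 4751, q_5 = 8*181 + 74 = 1522.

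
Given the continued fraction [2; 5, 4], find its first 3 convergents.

2/1, 11/5, 46/21

Using the convergent recurrence p_i = a_i*p_{i-1} + p_{i-2}, q_i = a_i*q_{i-1} + q_{i-2} with p_{-2}=0, p_{-1}=1, q_{-2}=1, q_{-1}=0:
  i=0: a_0=2, p_0 = 2*1 + 0 = 2, q_0 = 2*0 + 1 = 1.
  i=1: a_1=5, p_1 = 5*2 + 1 = 11, q_1 = 5*1 + 0 = 5.
  i=2: a_2=4, p_2 = 4*11 + 2 = 46, q_2 = 4*5 + 1 = 21.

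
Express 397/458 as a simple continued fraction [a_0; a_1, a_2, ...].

Run the Euclidean algorithm on 397 and 458; the successive quotients are the partial quotients a_0, a_1, ... (each step inverts the fractional part left over by the previous one):
  397 = 0*458 + 397, so a_0 = 0.
  458 = 1*397 + 61, so a_1 = 1.
  397 = 6*61 + 31, so a_2 = 6.
  61 = 1*31 + 30, so a_3 = 1.
  31 = 1*30 + 1, so a_4 = 1.
  30 = 30*1 + 0, so a_5 = 30.
The remainder reaches 0 after 6 divisions, so the expansion has 6 partial quotients, read off in order.

[0; 1, 6, 1, 1, 30]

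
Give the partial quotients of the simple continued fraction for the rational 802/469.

[1; 1, 2, 2, 4, 2, 1, 4]

Run the Euclidean algorithm on 802 and 469; the successive quotients are the partial quotients a_0, a_1, ... (each step inverts the fractional part left over by the previous one):
  802 = 1*469 + 333, so a_0 = 1.
  469 = 1*333 + 136, so a_1 = 1.
  333 = 2*136 + 61, so a_2 = 2.
  136 = 2*61 + 14, so a_3 = 2.
  61 = 4*14 + 5, so a_4 = 4.
  14 = 2*5 + 4, so a_5 = 2.
  5 = 1*4 + 1, so a_6 = 1.
  4 = 4*1 + 0, so a_7 = 4.
The remainder reaches 0 after 8 divisions, so the expansion has 8 partial quotients, read off in order.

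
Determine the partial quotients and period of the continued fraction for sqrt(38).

[6; (6, 12)]

Write x_i = (sqrt(38) + m_i)/d_i with (m_0, d_0) = (0, 1). a_0 = floor(sqrt(38)) = 6, since 6^2 = 36 <= 38 < 49 = 7^2.
Iterate m_{i+1} = d_i*a_i - m_i, d_{i+1} = (38 - m_{i+1}^2)/d_i, a_{i+1} = floor((a_0 + m_{i+1})/d_{i+1}):
  m_1 = 1*6 - 0 = 6, d_1 = (38 - 6^2)/1 = 2/1 = 2, a_1 = floor((6 + 6)/2) = 6.
  m_2 = 2*6 - 6 = 6, d_2 = (38 - 6^2)/2 = 2/2 = 1, a_2 = floor((6 + 6)/1) = 12.
  m_3 = 1*12 - 6 = 6, d_3 = (38 - 6^2)/1 = 2/1 = 2: (m_3, d_3) = (m_1, d_1) = (6, 2), so from here the quotients repeat a_1, a_2; the period length is 2.
Hence the expansion of sqrt(38) is a_0 = 6 followed by the repeating block 6, 12 (period 2).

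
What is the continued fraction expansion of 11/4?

[2; 1, 3]

Run the Euclidean algorithm on 11 and 4; the successive quotients are the partial quotients a_0, a_1, ... (each step inverts the fractional part left over by the previous one):
  11 = 2*4 + 3, so a_0 = 2.
  4 = 1*3 + 1, so a_1 = 1.
  3 = 3*1 + 0, so a_2 = 3.
The remainder reaches 0 after 3 divisions, so the expansion has 3 partial quotients, read off in order.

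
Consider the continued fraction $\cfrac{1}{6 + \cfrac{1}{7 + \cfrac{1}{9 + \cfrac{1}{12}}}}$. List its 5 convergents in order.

Using the convergent recurrence p_i = a_i*p_{i-1} + p_{i-2}, q_i = a_i*q_{i-1} + q_{i-2} with p_{-2}=0, p_{-1}=1, q_{-2}=1, q_{-1}=0:
  i=0: a_0=0, p_0 = 0*1 + 0 = 0, q_0 = 0*0 + 1 = 1.
  i=1: a_1=6, p_1 = 6*0 + 1 = 1, q_1 = 6*1 + 0 = 6.
  i=2: a_2=7, p_2 = 7*1 + 0 = 7, q_2 = 7*6 + 1 = 43.
  i=3: a_3=9, p_3 = 9*7 + 1 = 64, q_3 = 9*43 + 6 = 393.
  i=4: a_4=12, p_4 = 12*64 + 7 = 775, q_4 = 12*393 + 43 = 4759.

0/1, 1/6, 7/43, 64/393, 775/4759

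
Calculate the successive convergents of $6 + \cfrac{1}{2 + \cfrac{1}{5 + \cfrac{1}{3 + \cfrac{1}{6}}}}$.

6/1, 13/2, 71/11, 226/35, 1427/221

Using the convergent recurrence p_i = a_i*p_{i-1} + p_{i-2}, q_i = a_i*q_{i-1} + q_{i-2} with p_{-2}=0, p_{-1}=1, q_{-2}=1, q_{-1}=0:
  i=0: a_0=6, p_0 = 6*1 + 0 = 6, q_0 = 6*0 + 1 = 1.
  i=1: a_1=2, p_1 = 2*6 + 1 = 13, q_1 = 2*1 + 0 = 2.
  i=2: a_2=5, p_2 = 5*13 + 6 = 71, q_2 = 5*2 + 1 = 11.
  i=3: a_3=3, p_3 = 3*71 + 13 = 226, q_3 = 3*11 + 2 = 35.
  i=4: a_4=6, p_4 = 6*226 + 71 = 1427, q_4 = 6*35 + 11 = 221.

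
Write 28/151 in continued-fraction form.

[0; 5, 2, 1, 1, 5]

Run the Euclidean algorithm on 28 and 151; the successive quotients are the partial quotients a_0, a_1, ... (each step inverts the fractional part left over by the previous one):
  28 = 0*151 + 28, so a_0 = 0.
  151 = 5*28 + 11, so a_1 = 5.
  28 = 2*11 + 6, so a_2 = 2.
  11 = 1*6 + 5, so a_3 = 1.
  6 = 1*5 + 1, so a_4 = 1.
  5 = 5*1 + 0, so a_5 = 5.
The remainder reaches 0 after 6 divisions, so the expansion has 6 partial quotients, read off in order.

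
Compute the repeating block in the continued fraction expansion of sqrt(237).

[15; (2, 1, 1, 7, 10, 7, 1, 1, 2, 30)]

Write x_i = (sqrt(237) + m_i)/d_i with (m_0, d_0) = (0, 1). a_0 = floor(sqrt(237)) = 15, since 15^2 = 225 <= 237 < 256 = 16^2.
Iterate m_{i+1} = d_i*a_i - m_i, d_{i+1} = (237 - m_{i+1}^2)/d_i, a_{i+1} = floor((a_0 + m_{i+1})/d_{i+1}):
  m_1 = 1*15 - 0 = 15, d_1 = (237 - 15^2)/1 = 12/1 = 12, a_1 = floor((15 + 15)/12) = 2.
  m_2 = 12*2 - 15 = 9, d_2 = (237 - 9^2)/12 = 156/12 = 13, a_2 = floor((15 + 9)/13) = 1.
  m_3 = 13*1 - 9 = 4, d_3 = (237 - 4^2)/13 = 221/13 = 17, a_3 = floor((15 + 4)/17) = 1.
  m_4 = 17*1 - 4 = 13, d_4 = (237 - 13^2)/17 = 68/17 = 4, a_4 = floor((15 + 13)/4) = 7.
  m_5 = 4*7 - 13 = 15, d_5 = (237 - 15^2)/4 = 12/4 = 3, a_5 = floor((15 + 15)/3) = 10.
  m_6 = 3*10 - 15 = 15, d_6 = (237 - 15^2)/3 = 12/3 = 4, a_6 = floor((15 + 15)/4) = 7.
  m_7 = 4*7 - 15 = 13, d_7 = (237 - 13^2)/4 = 68/4 = 17, a_7 = floor((15 + 13)/17) = 1.
  m_8 = 17*1 - 13 = 4, d_8 = (237 - 4^2)/17 = 221/17 = 13, a_8 = floor((15 + 4)/13) = 1.
  m_9 = 13*1 - 4 = 9, d_9 = (237 - 9^2)/13 = 156/13 = 12, a_9 = floor((15 + 9)/12) = 2.
  m_10 = 12*2 - 9 = 15, d_10 = (237 - 15^2)/12 = 12/12 = 1, a_10 = floor((15 + 15)/1) = 30.
  m_11 = 1*30 - 15 = 15, d_11 = (237 - 15^2)/1 = 12/1 = 12: (m_11, d_11) = (m_1, d_1) = (15, 12), so from here the quotients repeat a_1, ..., a_10; the period length is 10.
Hence the expansion of sqrt(237) is a_0 = 15 followed by the repeating block 2, 1, 1, 7, 10, 7, 1, 1, 2, 30 (period 10).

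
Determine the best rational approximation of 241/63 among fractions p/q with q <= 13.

Expand x = 241/63 as a continued fraction with the Euclidean algorithm:
  241 = 3*63 + 52, so a_0 = 3.
  63 = 1*52 + 11, so a_1 = 1.
  52 = 4*11 + 8, so a_2 = 4.
  11 = 1*8 + 3, so a_3 = 1.
  8 = 2*3 + 2, so a_4 = 2.
  3 = 1*2 + 1, so a_5 = 1.
  2 = 2*1 + 0, so a_6 = 2.
so x = [3; 1, 4, 1, 2, 1, 2].
Convergents (p_i = a_i*p_{i-1} + p_{i-2}, q_i = a_i*q_{i-1} + q_{i-2} with p_{-2}=0, p_{-1}=1, q_{-2}=1, q_{-1}=0), until the denominator exceeds 13:
  i=0: a_0=3, p_0 = 3*1 + 0 = 3, q_0 = 3*0 + 1 = 1.
  i=1: a_1=1, p_1 = 1*3 + 1 = 4, q_1 = 1*1 + 0 = 1.
  i=2: a_2=4, p_2 = 4*4 + 3 = 19, q_2 = 4*1 + 1 = 5.
  i=3: a_3=1, p_3 = 1*19 + 4 = 23, q_3 = 1*5 + 1 = 6.
  i=4: a_4=2, p_4 = 2*23 + 19 = 65, q_4 = 2*6 + 5 = 17.
q_4 = 17 > 13, so the last convergent with denominator <= 13 is p_3/q_3 = 23/6.
The closest fraction with denominator <= 13 is either p_3/q_3 or the intermediate fraction (k*p_3 + p_2)/(k*q_3 + q_2) with the largest k >= 1 whose denominator stays <= 13; these approach x as k grows, and every other convergent or intermediate fraction in range is farther away.
Largest k: floor((13 - q_2)/q_3) = floor((13 - 5)/6) = 1.
That gives (1*23 + 19)/(1*6 + 5) = 42/11.
Compare the errors: |x - 23/6| = |241*6 - 23*63|/(63*6) = 3/378, and |x - 42/11| = |241*11 - 42*63|/(63*11) = 5/693.
Cross-multiplying, 5*378 = 1890 < 2079 = 3*693, so 5/693 is smaller: the intermediate fraction 42/11 is closer to x than 23/6.

42/11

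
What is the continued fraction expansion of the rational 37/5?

[7; 2, 2]

Run the Euclidean algorithm on 37 and 5; the successive quotients are the partial quotients a_0, a_1, ... (each step inverts the fractional part left over by the previous one):
  37 = 7*5 + 2, so a_0 = 7.
  5 = 2*2 + 1, so a_1 = 2.
  2 = 2*1 + 0, so a_2 = 2.
The remainder reaches 0 after 3 divisions, so the expansion has 3 partial quotients, read off in order.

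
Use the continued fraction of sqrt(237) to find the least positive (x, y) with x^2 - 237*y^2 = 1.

First expand sqrt(237) as a continued fraction. With x_i = (sqrt(237) + m_i)/d_i and (m_0, d_0) = (0, 1): a_0 = floor(sqrt(237)) = 15, since 15^2 = 225 <= 237 < 256 = 16^2.
Iterate m_{i+1} = d_i*a_i - m_i, d_{i+1} = (237 - m_{i+1}^2)/d_i, a_{i+1} = floor((a_0 + m_{i+1})/d_{i+1}):
  m_1 = 1*15 - 0 = 15, d_1 = (237 - 15^2)/1 = 12/1 = 12, a_1 = floor((15 + 15)/12) = 2.
  m_2 = 12*2 - 15 = 9, d_2 = (237 - 9^2)/12 = 156/12 = 13, a_2 = floor((15 + 9)/13) = 1.
  m_3 = 13*1 - 9 = 4, d_3 = (237 - 4^2)/13 = 221/13 = 17, a_3 = floor((15 + 4)/17) = 1.
  m_4 = 17*1 - 4 = 13, d_4 = (237 - 13^2)/17 = 68/17 = 4, a_4 = floor((15 + 13)/4) = 7.
  m_5 = 4*7 - 13 = 15, d_5 = (237 - 15^2)/4 = 12/4 = 3, a_5 = floor((15 + 15)/3) = 10.
  m_6 = 3*10 - 15 = 15, d_6 = (237 - 15^2)/3 = 12/3 = 4, a_6 = floor((15 + 15)/4) = 7.
  m_7 = 4*7 - 15 = 13, d_7 = (237 - 13^2)/4 = 68/4 = 17, a_7 = floor((15 + 13)/17) = 1.
  m_8 = 17*1 - 13 = 4, d_8 = (237 - 4^2)/17 = 221/17 = 13, a_8 = floor((15 + 4)/13) = 1.
  m_9 = 13*1 - 4 = 9, d_9 = (237 - 9^2)/13 = 156/13 = 12, a_9 = floor((15 + 9)/12) = 2.
  m_10 = 12*2 - 9 = 15, d_10 = (237 - 15^2)/12 = 12/12 = 1, a_10 = floor((15 + 15)/1) = 30.
  m_11 = 1*30 - 15 = 15, d_11 = (237 - 15^2)/1 = 12/1 = 12: (m_11, d_11) = (m_1, d_1) = (15, 12), so from here the quotients repeat a_1, ..., a_10; the period length is 10.
So sqrt(237) = [15; (2, 1, 1, 7, 10, 7, 1, 1, 2, 30)] with period length k = 10.
k is even, so the fundamental solution of x^2 - 237y^2 = 1 is (p_{k-1}, q_{k-1}) = (p_9, q_9); compute convergents through index 9.
Convergents (p_i = a_i*p_{i-1} + p_{i-2}, q_i = a_i*q_{i-1} + q_{i-2} with p_{-2}=0, p_{-1}=1, q_{-2}=1, q_{-1}=0):
  i=0: a_0=15, p_0 = 15*1 + 0 = 15, q_0 = 15*0 + 1 = 1.
  i=1: a_1=2, p_1 = 2*15 + 1 = 31, q_1 = 2*1 + 0 = 2.
  i=2: a_2=1, p_2 = 1*31 + 15 = 46, q_2 = 1*2 + 1 = 3.
  i=3: a_3=1, p_3 = 1*46 + 31 = 77, q_3 = 1*3 + 2 = 5.
  i=4: a_4=7, p_4 = 7*77 + 46 = 585, q_4 = 7*5 + 3 = 38.
  i=5: a_5=10, p_5 = 10*585 + 77 = 5927, q_5 = 10*38 + 5 = 385.
  i=6: a_6=7, p_6 = 7*5927 + 585 = 42074, q_6 = 7*385 + 38 = 2733.
  i=7: a_7=1, p_7 = 1*42074 + 5927 = 48001, q_7 = 1*2733 + 385 = 3118.
  i=8: a_8=1, p_8 = 1*48001 + 42074 = 90075, q_8 = 1*3118 + 2733 = 5851.
  i=9: a_9=2, p_9 = 2*90075 + 48001 = 228151, q_9 = 2*5851 + 3118 = 14820.
Check: 228151^2 - 237*14820^2 = 52052878801 - 52052878800 = 1, so (x, y) = (228151, 14820) solves the equation, and by the theorem it is the least positive solution.

(x, y) = (228151, 14820)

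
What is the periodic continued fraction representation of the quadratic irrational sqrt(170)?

[13; (26)]

Write x_i = (sqrt(170) + m_i)/d_i with (m_0, d_0) = (0, 1). a_0 = floor(sqrt(170)) = 13, since 13^2 = 169 <= 170 < 196 = 14^2.
Iterate m_{i+1} = d_i*a_i - m_i, d_{i+1} = (170 - m_{i+1}^2)/d_i, a_{i+1} = floor((a_0 + m_{i+1})/d_{i+1}):
  m_1 = 1*13 - 0 = 13, d_1 = (170 - 13^2)/1 = 1/1 = 1, a_1 = floor((13 + 13)/1) = 26.
  m_2 = 1*26 - 13 = 13, d_2 = (170 - 13^2)/1 = 1/1 = 1: (m_2, d_2) = (m_1, d_1) = (13, 1), so from here the quotient a_1 repeats; the period length is 1.
Hence the expansion of sqrt(170) is a_0 = 13 followed by the repeating block 26 (period 1).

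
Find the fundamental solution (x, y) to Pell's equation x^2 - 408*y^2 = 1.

First expand sqrt(408) as a continued fraction. With x_i = (sqrt(408) + m_i)/d_i and (m_0, d_0) = (0, 1): a_0 = floor(sqrt(408)) = 20, since 20^2 = 400 <= 408 < 441 = 21^2.
Iterate m_{i+1} = d_i*a_i - m_i, d_{i+1} = (408 - m_{i+1}^2)/d_i, a_{i+1} = floor((a_0 + m_{i+1})/d_{i+1}):
  m_1 = 1*20 - 0 = 20, d_1 = (408 - 20^2)/1 = 8/1 = 8, a_1 = floor((20 + 20)/8) = 5.
  m_2 = 8*5 - 20 = 20, d_2 = (408 - 20^2)/8 = 8/8 = 1, a_2 = floor((20 + 20)/1) = 40.
  m_3 = 1*40 - 20 = 20, d_3 = (408 - 20^2)/1 = 8/1 = 8: (m_3, d_3) = (m_1, d_1) = (20, 8), so from here the quotients repeat a_1, a_2; the period length is 2.
So sqrt(408) = [20; (5, 40)] with period length k = 2.
k is even, so the fundamental solution of x^2 - 408y^2 = 1 is (p_{k-1}, q_{k-1}) = (p_1, q_1); compute convergents through index 1.
Convergents (p_i = a_i*p_{i-1} + p_{i-2}, q_i = a_i*q_{i-1} + q_{i-2} with p_{-2}=0, p_{-1}=1, q_{-2}=1, q_{-1}=0):
  i=0: a_0=20, p_0 = 20*1 + 0 = 20, q_0 = 20*0 + 1 = 1.
  i=1: a_1=5, p_1 = 5*20 + 1 = 101, q_1 = 5*1 + 0 = 5.
Check: 101^2 - 408*5^2 = 10201 - 10200 = 1, so (x, y) = (101, 5) solves the equation, and by the theorem it is the least positive solution.

(x, y) = (101, 5)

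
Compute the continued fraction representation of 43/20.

Run the Euclidean algorithm on 43 and 20; the successive quotients are the partial quotients a_0, a_1, ... (each step inverts the fractional part left over by the previous one):
  43 = 2*20 + 3, so a_0 = 2.
  20 = 6*3 + 2, so a_1 = 6.
  3 = 1*2 + 1, so a_2 = 1.
  2 = 2*1 + 0, so a_3 = 2.
The remainder reaches 0 after 4 divisions, so the expansion has 4 partial quotients, read off in order.

[2; 6, 1, 2]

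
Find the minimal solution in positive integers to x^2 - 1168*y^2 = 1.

First expand sqrt(1168) as a continued fraction. With x_i = (sqrt(1168) + m_i)/d_i and (m_0, d_0) = (0, 1): a_0 = floor(sqrt(1168)) = 34, since 34^2 = 1156 <= 1168 < 1225 = 35^2.
Iterate m_{i+1} = d_i*a_i - m_i, d_{i+1} = (1168 - m_{i+1}^2)/d_i, a_{i+1} = floor((a_0 + m_{i+1})/d_{i+1}):
  m_1 = 1*34 - 0 = 34, d_1 = (1168 - 34^2)/1 = 12/1 = 12, a_1 = floor((34 + 34)/12) = 5.
  m_2 = 12*5 - 34 = 26, d_2 = (1168 - 26^2)/12 = 492/12 = 41, a_2 = floor((34 + 26)/41) = 1.
  m_3 = 41*1 - 26 = 15, d_3 = (1168 - 15^2)/41 = 943/41 = 23, a_3 = floor((34 + 15)/23) = 2.
  m_4 = 23*2 - 15 = 31, d_4 = (1168 - 31^2)/23 = 207/23 = 9, a_4 = floor((34 + 31)/9) = 7.
  m_5 = 9*7 - 31 = 32, d_5 = (1168 - 32^2)/9 = 144/9 = 16, a_5 = floor((34 + 32)/16) = 4.
  m_6 = 16*4 - 32 = 32, d_6 = (1168 - 32^2)/16 = 144/16 = 9, a_6 = floor((34 + 32)/9) = 7.
  m_7 = 9*7 - 32 = 31, d_7 = (1168 - 31^2)/9 = 207/9 = 23, a_7 = floor((34 + 31)/23) = 2.
  m_8 = 23*2 - 31 = 15, d_8 = (1168 - 15^2)/23 = 943/23 = 41, a_8 = floor((34 + 15)/41) = 1.
  m_9 = 41*1 - 15 = 26, d_9 = (1168 - 26^2)/41 = 492/41 = 12, a_9 = floor((34 + 26)/12) = 5.
  m_10 = 12*5 - 26 = 34, d_10 = (1168 - 34^2)/12 = 12/12 = 1, a_10 = floor((34 + 34)/1) = 68.
  m_11 = 1*68 - 34 = 34, d_11 = (1168 - 34^2)/1 = 12/1 = 12: (m_11, d_11) = (m_1, d_1) = (34, 12), so from here the quotients repeat a_1, ..., a_10; the period length is 10.
So sqrt(1168) = [34; (5, 1, 2, 7, 4, 7, 2, 1, 5, 68)] with period length k = 10.
k is even, so the fundamental solution of x^2 - 1168y^2 = 1 is (p_{k-1}, q_{k-1}) = (p_9, q_9); compute convergents through index 9.
Convergents (p_i = a_i*p_{i-1} + p_{i-2}, q_i = a_i*q_{i-1} + q_{i-2} with p_{-2}=0, p_{-1}=1, q_{-2}=1, q_{-1}=0):
  i=0: a_0=34, p_0 = 34*1 + 0 = 34, q_0 = 34*0 + 1 = 1.
  i=1: a_1=5, p_1 = 5*34 + 1 = 171, q_1 = 5*1 + 0 = 5.
  i=2: a_2=1, p_2 = 1*171 + 34 = 205, q_2 = 1*5 + 1 = 6.
  i=3: a_3=2, p_3 = 2*205 + 171 = 581, q_3 = 2*6 + 5 = 17.
  i=4: a_4=7, p_4 = 7*581 + 205 = 4272, q_4 = 7*17 + 6 = 125.
  i=5: a_5=4, p_5 = 4*4272 + 581 = 17669, q_5 = 4*125 + 17 = 517.
  i=6: a_6=7, p_6 = 7*17669 + 4272 = 127955, q_6 = 7*517 + 125 = 3744.
  i=7: a_7=2, p_7 = 2*127955 + 17669 = 273579, q_7 = 2*3744 + 517 = 8005.
  i=8: a_8=1, p_8 = 1*273579 + 127955 = 401534, q_8 = 1*8005 + 3744 = 11749.
  i=9: a_9=5, p_9 = 5*401534 + 273579 = 2281249, q_9 = 5*11749 + 8005 = 66750.
Check: 2281249^2 - 1168*66750^2 = 5204097000001 - 5204097000000 = 1, so (x, y) = (2281249, 66750) solves the equation, and by the theorem it is the least positive solution.

(x, y) = (2281249, 66750)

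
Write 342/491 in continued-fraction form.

Run the Euclidean algorithm on 342 and 491; the successive quotients are the partial quotients a_0, a_1, ... (each step inverts the fractional part left over by the previous one):
  342 = 0*491 + 342, so a_0 = 0.
  491 = 1*342 + 149, so a_1 = 1.
  342 = 2*149 + 44, so a_2 = 2.
  149 = 3*44 + 17, so a_3 = 3.
  44 = 2*17 + 10, so a_4 = 2.
  17 = 1*10 + 7, so a_5 = 1.
  10 = 1*7 + 3, so a_6 = 1.
  7 = 2*3 + 1, so a_7 = 2.
  3 = 3*1 + 0, so a_8 = 3.
The remainder reaches 0 after 9 divisions, so the expansion has 9 partial quotients, read off in order.

[0; 1, 2, 3, 2, 1, 1, 2, 3]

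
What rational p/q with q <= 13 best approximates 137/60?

16/7

Expand x = 137/60 as a continued fraction with the Euclidean algorithm:
  137 = 2*60 + 17, so a_0 = 2.
  60 = 3*17 + 9, so a_1 = 3.
  17 = 1*9 + 8, so a_2 = 1.
  9 = 1*8 + 1, so a_3 = 1.
  8 = 8*1 + 0, so a_4 = 8.
so x = [2; 3, 1, 1, 8].
Convergents (p_i = a_i*p_{i-1} + p_{i-2}, q_i = a_i*q_{i-1} + q_{i-2} with p_{-2}=0, p_{-1}=1, q_{-2}=1, q_{-1}=0), until the denominator exceeds 13:
  i=0: a_0=2, p_0 = 2*1 + 0 = 2, q_0 = 2*0 + 1 = 1.
  i=1: a_1=3, p_1 = 3*2 + 1 = 7, q_1 = 3*1 + 0 = 3.
  i=2: a_2=1, p_2 = 1*7 + 2 = 9, q_2 = 1*3 + 1 = 4.
  i=3: a_3=1, p_3 = 1*9 + 7 = 16, q_3 = 1*4 + 3 = 7.
  i=4: a_4=8, p_4 = 8*16 + 9 = 137, q_4 = 8*7 + 4 = 60.
q_4 = 60 > 13, so the last convergent with denominator <= 13 is p_3/q_3 = 16/7.
The closest fraction with denominator <= 13 is either p_3/q_3 or the intermediate fraction (k*p_3 + p_2)/(k*q_3 + q_2) with the largest k >= 1 whose denominator stays <= 13; these approach x as k grows, and every other convergent or intermediate fraction in range is farther away.
Largest k: floor((13 - q_2)/q_3) = floor((13 - 4)/7) = 1.
That gives (1*16 + 9)/(1*7 + 4) = 25/11.
Compare the errors: |x - 16/7| = |137*7 - 16*60|/(60*7) = 1/420, and |x - 25/11| = |137*11 - 25*60|/(60*11) = 7/660.
Cross-multiplying, 1*660 = 660 < 2940 = 7*420, so 1/420 is smaller: the convergent 16/7 is closer to x than 25/11.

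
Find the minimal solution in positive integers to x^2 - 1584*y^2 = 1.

(x, y) = (199, 5)

First expand sqrt(1584) as a continued fraction. With x_i = (sqrt(1584) + m_i)/d_i and (m_0, d_0) = (0, 1): a_0 = floor(sqrt(1584)) = 39, since 39^2 = 1521 <= 1584 < 1600 = 40^2.
Iterate m_{i+1} = d_i*a_i - m_i, d_{i+1} = (1584 - m_{i+1}^2)/d_i, a_{i+1} = floor((a_0 + m_{i+1})/d_{i+1}):
  m_1 = 1*39 - 0 = 39, d_1 = (1584 - 39^2)/1 = 63/1 = 63, a_1 = floor((39 + 39)/63) = 1.
  m_2 = 63*1 - 39 = 24, d_2 = (1584 - 24^2)/63 = 1008/63 = 16, a_2 = floor((39 + 24)/16) = 3.
  m_3 = 16*3 - 24 = 24, d_3 = (1584 - 24^2)/16 = 1008/16 = 63, a_3 = floor((39 + 24)/63) = 1.
  m_4 = 63*1 - 24 = 39, d_4 = (1584 - 39^2)/63 = 63/63 = 1, a_4 = floor((39 + 39)/1) = 78.
  m_5 = 1*78 - 39 = 39, d_5 = (1584 - 39^2)/1 = 63/1 = 63: (m_5, d_5) = (m_1, d_1) = (39, 63), so from here the quotients repeat a_1, ..., a_4; the period length is 4.
So sqrt(1584) = [39; (1, 3, 1, 78)] with period length k = 4.
k is even, so the fundamental solution of x^2 - 1584y^2 = 1 is (p_{k-1}, q_{k-1}) = (p_3, q_3); compute convergents through index 3.
Convergents (p_i = a_i*p_{i-1} + p_{i-2}, q_i = a_i*q_{i-1} + q_{i-2} with p_{-2}=0, p_{-1}=1, q_{-2}=1, q_{-1}=0):
  i=0: a_0=39, p_0 = 39*1 + 0 = 39, q_0 = 39*0 + 1 = 1.
  i=1: a_1=1, p_1 = 1*39 + 1 = 40, q_1 = 1*1 + 0 = 1.
  i=2: a_2=3, p_2 = 3*40 + 39 = 159, q_2 = 3*1 + 1 = 4.
  i=3: a_3=1, p_3 = 1*159 + 40 = 199, q_3 = 1*4 + 1 = 5.
Check: 199^2 - 1584*5^2 = 39601 - 39600 = 1, so (x, y) = (199, 5) solves the equation, and by the theorem it is the least positive solution.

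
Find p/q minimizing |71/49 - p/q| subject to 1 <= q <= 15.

Expand x = 71/49 as a continued fraction with the Euclidean algorithm:
  71 = 1*49 + 22, so a_0 = 1.
  49 = 2*22 + 5, so a_1 = 2.
  22 = 4*5 + 2, so a_2 = 4.
  5 = 2*2 + 1, so a_3 = 2.
  2 = 2*1 + 0, so a_4 = 2.
so x = [1; 2, 4, 2, 2].
Convergents (p_i = a_i*p_{i-1} + p_{i-2}, q_i = a_i*q_{i-1} + q_{i-2} with p_{-2}=0, p_{-1}=1, q_{-2}=1, q_{-1}=0), until the denominator exceeds 15:
  i=0: a_0=1, p_0 = 1*1 + 0 = 1, q_0 = 1*0 + 1 = 1.
  i=1: a_1=2, p_1 = 2*1 + 1 = 3, q_1 = 2*1 + 0 = 2.
  i=2: a_2=4, p_2 = 4*3 + 1 = 13, q_2 = 4*2 + 1 = 9.
  i=3: a_3=2, p_3 = 2*13 + 3 = 29, q_3 = 2*9 + 2 = 20.
q_3 = 20 > 15, so the last convergent with denominator <= 15 is p_2/q_2 = 13/9.
The closest fraction with denominator <= 15 is either p_2/q_2 or the intermediate fraction (k*p_2 + p_1)/(k*q_2 + q_1) with the largest k >= 1 whose denominator stays <= 15; these approach x as k grows, and every other convergent or intermediate fraction in range is farther away.
Largest k: floor((15 - q_1)/q_2) = floor((15 - 2)/9) = 1.
That gives (1*13 + 3)/(1*9 + 2) = 16/11.
Compare the errors: |x - 13/9| = |71*9 - 13*49|/(49*9) = 2/441, and |x - 16/11| = |71*11 - 16*49|/(49*11) = 3/539.
Cross-multiplying, 2*539 = 1078 < 1323 = 3*441, so 2/441 is smaller: the convergent 13/9 is closer to x than 16/11.

13/9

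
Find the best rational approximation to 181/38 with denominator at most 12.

Expand x = 181/38 as a continued fraction with the Euclidean algorithm:
  181 = 4*38 + 29, so a_0 = 4.
  38 = 1*29 + 9, so a_1 = 1.
  29 = 3*9 + 2, so a_2 = 3.
  9 = 4*2 + 1, so a_3 = 4.
  2 = 2*1 + 0, so a_4 = 2.
so x = [4; 1, 3, 4, 2].
Convergents (p_i = a_i*p_{i-1} + p_{i-2}, q_i = a_i*q_{i-1} + q_{i-2} with p_{-2}=0, p_{-1}=1, q_{-2}=1, q_{-1}=0), until the denominator exceeds 12:
  i=0: a_0=4, p_0 = 4*1 + 0 = 4, q_0 = 4*0 + 1 = 1.
  i=1: a_1=1, p_1 = 1*4 + 1 = 5, q_1 = 1*1 + 0 = 1.
  i=2: a_2=3, p_2 = 3*5 + 4 = 19, q_2 = 3*1 + 1 = 4.
  i=3: a_3=4, p_3 = 4*19 + 5 = 81, q_3 = 4*4 + 1 = 17.
q_3 = 17 > 12, so the last convergent with denominator <= 12 is p_2/q_2 = 19/4.
The closest fraction with denominator <= 12 is either p_2/q_2 or the intermediate fraction (k*p_2 + p_1)/(k*q_2 + q_1) with the largest k >= 1 whose denominator stays <= 12; these approach x as k grows, and every other convergent or intermediate fraction in range is farther away.
Largest k: floor((12 - q_1)/q_2) = floor((12 - 1)/4) = 2.
That gives (2*19 + 5)/(2*4 + 1) = 43/9.
Compare the errors: |x - 19/4| = |181*4 - 19*38|/(38*4) = 2/152, and |x - 43/9| = |181*9 - 43*38|/(38*9) = 5/342.
Cross-multiplying, 2*342 = 684 < 760 = 5*152, so 2/152 is smaller: the convergent 19/4 is closer to x than 43/9.

19/4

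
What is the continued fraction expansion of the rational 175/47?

[3; 1, 2, 1, 1, 1, 1, 2]

Run the Euclidean algorithm on 175 and 47; the successive quotients are the partial quotients a_0, a_1, ... (each step inverts the fractional part left over by the previous one):
  175 = 3*47 + 34, so a_0 = 3.
  47 = 1*34 + 13, so a_1 = 1.
  34 = 2*13 + 8, so a_2 = 2.
  13 = 1*8 + 5, so a_3 = 1.
  8 = 1*5 + 3, so a_4 = 1.
  5 = 1*3 + 2, so a_5 = 1.
  3 = 1*2 + 1, so a_6 = 1.
  2 = 2*1 + 0, so a_7 = 2.
The remainder reaches 0 after 8 divisions, so the expansion has 8 partial quotients, read off in order.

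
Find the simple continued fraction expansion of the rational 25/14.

[1; 1, 3, 1, 2]

Run the Euclidean algorithm on 25 and 14; the successive quotients are the partial quotients a_0, a_1, ... (each step inverts the fractional part left over by the previous one):
  25 = 1*14 + 11, so a_0 = 1.
  14 = 1*11 + 3, so a_1 = 1.
  11 = 3*3 + 2, so a_2 = 3.
  3 = 1*2 + 1, so a_3 = 1.
  2 = 2*1 + 0, so a_4 = 2.
The remainder reaches 0 after 5 divisions, so the expansion has 5 partial quotients, read off in order.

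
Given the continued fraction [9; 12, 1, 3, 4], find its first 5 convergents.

Using the convergent recurrence p_i = a_i*p_{i-1} + p_{i-2}, q_i = a_i*q_{i-1} + q_{i-2} with p_{-2}=0, p_{-1}=1, q_{-2}=1, q_{-1}=0:
  i=0: a_0=9, p_0 = 9*1 + 0 = 9, q_0 = 9*0 + 1 = 1.
  i=1: a_1=12, p_1 = 12*9 + 1 = 109, q_1 = 12*1 + 0 = 12.
  i=2: a_2=1, p_2 = 1*109 + 9 = 118, q_2 = 1*12 + 1 = 13.
  i=3: a_3=3, p_3 = 3*118 + 109 = 463, q_3 = 3*13 + 12 = 51.
  i=4: a_4=4, p_4 = 4*463 + 118 = 1970, q_4 = 4*51 + 13 = 217.

9/1, 109/12, 118/13, 463/51, 1970/217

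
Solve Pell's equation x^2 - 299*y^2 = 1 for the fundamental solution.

(x, y) = (415, 24)

First expand sqrt(299) as a continued fraction. With x_i = (sqrt(299) + m_i)/d_i and (m_0, d_0) = (0, 1): a_0 = floor(sqrt(299)) = 17, since 17^2 = 289 <= 299 < 324 = 18^2.
Iterate m_{i+1} = d_i*a_i - m_i, d_{i+1} = (299 - m_{i+1}^2)/d_i, a_{i+1} = floor((a_0 + m_{i+1})/d_{i+1}):
  m_1 = 1*17 - 0 = 17, d_1 = (299 - 17^2)/1 = 10/1 = 10, a_1 = floor((17 + 17)/10) = 3.
  m_2 = 10*3 - 17 = 13, d_2 = (299 - 13^2)/10 = 130/10 = 13, a_2 = floor((17 + 13)/13) = 2.
  m_3 = 13*2 - 13 = 13, d_3 = (299 - 13^2)/13 = 130/13 = 10, a_3 = floor((17 + 13)/10) = 3.
  m_4 = 10*3 - 13 = 17, d_4 = (299 - 17^2)/10 = 10/10 = 1, a_4 = floor((17 + 17)/1) = 34.
  m_5 = 1*34 - 17 = 17, d_5 = (299 - 17^2)/1 = 10/1 = 10: (m_5, d_5) = (m_1, d_1) = (17, 10), so from here the quotients repeat a_1, ..., a_4; the period length is 4.
So sqrt(299) = [17; (3, 2, 3, 34)] with period length k = 4.
k is even, so the fundamental solution of x^2 - 299y^2 = 1 is (p_{k-1}, q_{k-1}) = (p_3, q_3); compute convergents through index 3.
Convergents (p_i = a_i*p_{i-1} + p_{i-2}, q_i = a_i*q_{i-1} + q_{i-2} with p_{-2}=0, p_{-1}=1, q_{-2}=1, q_{-1}=0):
  i=0: a_0=17, p_0 = 17*1 + 0 = 17, q_0 = 17*0 + 1 = 1.
  i=1: a_1=3, p_1 = 3*17 + 1 = 52, q_1 = 3*1 + 0 = 3.
  i=2: a_2=2, p_2 = 2*52 + 17 = 121, q_2 = 2*3 + 1 = 7.
  i=3: a_3=3, p_3 = 3*121 + 52 = 415, q_3 = 3*7 + 3 = 24.
Check: 415^2 - 299*24^2 = 172225 - 172224 = 1, so (x, y) = (415, 24) solves the equation, and by the theorem it is the least positive solution.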